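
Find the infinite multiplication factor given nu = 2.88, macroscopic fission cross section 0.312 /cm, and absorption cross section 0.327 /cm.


k_inf = nu * Sigma_f / Sigma_a
k_inf = 2.88 * 0.312 / 0.327
k_inf = 2.7479

2.7479


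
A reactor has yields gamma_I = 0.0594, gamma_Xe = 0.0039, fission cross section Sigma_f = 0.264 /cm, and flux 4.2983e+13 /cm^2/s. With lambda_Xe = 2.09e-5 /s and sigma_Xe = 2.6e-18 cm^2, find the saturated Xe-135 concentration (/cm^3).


Xe_eq = (gamma_I + gamma_Xe) * Sigma_f * phi / (lambda_Xe + sigma_Xe * phi)
Numerator = (0.0594 + 0.0039) * 0.264 * 4.2983e+13 = 7.182975e+11
Denominator = 2.09e-5 + 2.6e-18 * 4.2983e+13 = 1.326558e-04
Xe_eq = 7.182975e+11 / 1.326558e-04 = 5.4147e+15 /cm^3

5.4147e+15


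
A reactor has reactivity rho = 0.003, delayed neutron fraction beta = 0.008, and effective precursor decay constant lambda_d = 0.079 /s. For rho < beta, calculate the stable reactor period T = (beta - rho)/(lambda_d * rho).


T = (beta - rho) / (lambda_d * rho)
T = (0.008 - 0.003) / (0.079 * 0.003)
T = 21.097 s

21.097


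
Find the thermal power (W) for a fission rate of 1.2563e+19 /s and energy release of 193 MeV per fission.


P = fission_rate * E_MeV * 1.602e-13
P = 1.2563e+19 * 193 * 1.602e-13
P = 3.8843e+08 W

3.8843e+08


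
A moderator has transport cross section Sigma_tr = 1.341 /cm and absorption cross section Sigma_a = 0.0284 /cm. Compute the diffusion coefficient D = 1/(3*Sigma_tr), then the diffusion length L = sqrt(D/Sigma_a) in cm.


D = 1 / (3 * Sigma_tr) = 1 / (3 * 1.341) = 0.2485707 cm
L = sqrt(D / Sigma_a)
L = sqrt(0.2485707 / 0.0284)
L = 2.9585 cm

2.9585


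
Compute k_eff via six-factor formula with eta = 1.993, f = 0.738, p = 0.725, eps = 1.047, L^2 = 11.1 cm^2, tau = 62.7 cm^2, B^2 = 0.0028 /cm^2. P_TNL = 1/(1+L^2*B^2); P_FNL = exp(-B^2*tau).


k_inf = eta*f*p*eps = 1.993*0.738*0.725*1.047 = 1.116473
P_TNL = 1/(1 + L^2*B^2) = 1/(1 + 11.1*0.0028) = 0.9698568
P_FNL = exp(-B^2*tau) = exp(-0.0028*62.7) = 0.8389871
k_eff = k_inf * P_TNL * P_FNL = 1.116473 * 0.9698568 * 0.8389871
k_eff = 0.90847

0.90847


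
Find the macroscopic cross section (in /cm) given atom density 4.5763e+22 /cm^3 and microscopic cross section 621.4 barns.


Sigma = N * sigma_barns * 1e-24
Sigma = 4.5763e+22 * 621.4 * 1e-24
Sigma = 28.437 /cm

28.437


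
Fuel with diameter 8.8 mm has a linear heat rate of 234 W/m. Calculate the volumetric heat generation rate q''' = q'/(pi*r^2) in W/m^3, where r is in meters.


r = D / 2 / 1000 = 8.8 / 2 / 1000 = 0.0044 m
q''' = q' / (pi * r^2)
q''' = 234 / (pi * 0.0044^2)
q''' = 3.8473e+06 W/m^3

3.8473e+06


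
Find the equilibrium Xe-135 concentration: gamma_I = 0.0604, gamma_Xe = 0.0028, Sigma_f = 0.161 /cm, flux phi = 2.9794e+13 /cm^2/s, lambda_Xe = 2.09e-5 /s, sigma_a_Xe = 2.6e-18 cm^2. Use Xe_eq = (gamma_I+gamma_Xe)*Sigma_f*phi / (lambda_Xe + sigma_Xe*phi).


Xe_eq = (gamma_I + gamma_Xe) * Sigma_f * phi / (lambda_Xe + sigma_Xe * phi)
Numerator = (0.0604 + 0.0028) * 0.161 * 2.9794e+13 = 3.031599e+11
Denominator = 2.09e-5 + 2.6e-18 * 2.9794e+13 = 9.836440e-05
Xe_eq = 3.031599e+11 / 9.836440e-05 = 3.0820e+15 /cm^3

3.0820e+15


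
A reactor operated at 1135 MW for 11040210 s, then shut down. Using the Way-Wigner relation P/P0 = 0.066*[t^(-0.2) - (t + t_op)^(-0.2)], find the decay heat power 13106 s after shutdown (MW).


P/P0 = 0.066 * [t^(-0.2) - (t + t_op)^(-0.2)]
P/P0 = 0.066 * [13106^(-0.2) - (13106 + 11040210)^(-0.2)]
P/P0 = 0.066 * [0.1501433 - 0.03902128] = 0.007334053
P = 1135 * 0.007334053 = 8.3242 MW

8.3242


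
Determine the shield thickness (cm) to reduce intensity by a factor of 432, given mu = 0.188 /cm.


x = ln(factor) / mu
x = ln(432) / 0.188
x = 32.279 cm

32.279


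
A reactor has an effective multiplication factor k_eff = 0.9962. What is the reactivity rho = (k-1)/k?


rho = (k_eff - 1) / k_eff
rho = (0.9962 - 1) / 0.9962
rho = -0.0038145

-0.0038145


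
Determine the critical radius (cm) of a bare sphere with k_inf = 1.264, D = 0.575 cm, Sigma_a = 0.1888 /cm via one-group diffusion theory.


L^2 = D / Sigma_a = 0.575 / 0.1888 = 3.045551 cm^2
B_m^2 = (k_inf - 1) / L^2 = (1.264 - 1) / 3.045551 = 0.08668382 /cm^2
For a bare sphere: B_g = pi/R, so R_c = pi / sqrt(B_m^2)
R_c = pi / sqrt(0.08668382) = 10.670 cm

10.670


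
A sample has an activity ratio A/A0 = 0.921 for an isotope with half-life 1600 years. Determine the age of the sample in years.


lambda = ln(2) / t_half = ln(2) / 1600 = 4.332170e-04 /yr
t = -ln(A/A0) / lambda
t = -ln(0.921) / 4.332170e-04
t = 189.96 yr

189.96


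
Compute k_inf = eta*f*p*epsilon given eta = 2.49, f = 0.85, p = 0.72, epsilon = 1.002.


k_inf = eta * f * p * epsilon
k_inf = 2.49 * 0.85 * 0.72 * 1.002
k_inf = 1.5269

1.5269


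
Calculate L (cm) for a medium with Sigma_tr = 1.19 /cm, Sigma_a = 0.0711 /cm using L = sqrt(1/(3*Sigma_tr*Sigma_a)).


D = 1 / (3 * Sigma_tr) = 1 / (3 * 1.19) = 0.2801120 cm
L = sqrt(D / Sigma_a)
L = sqrt(0.2801120 / 0.0711)
L = 1.9849 cm

1.9849


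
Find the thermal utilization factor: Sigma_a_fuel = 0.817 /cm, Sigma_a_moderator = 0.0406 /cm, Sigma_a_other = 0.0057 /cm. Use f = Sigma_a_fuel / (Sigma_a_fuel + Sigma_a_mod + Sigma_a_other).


f = Sigma_a_fuel / (Sigma_a_fuel + Sigma_a_mod + Sigma_a_other)
f = 0.817 / (0.817 + 0.0406 + 0.0057)
f = 0.94637

0.94637


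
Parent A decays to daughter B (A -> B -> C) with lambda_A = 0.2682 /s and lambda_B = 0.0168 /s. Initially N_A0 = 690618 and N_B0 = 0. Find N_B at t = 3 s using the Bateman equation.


N_B(t) = lambda_A * N_A0 / (lambda_B - lambda_A) * [exp(-lambda_A*t) - exp(-lambda_B*t)]
exp(-0.2682*3) = 0.4472668; exp(-0.0168*3) = 0.9508490
N_B = 0.2682 * 690618 / (0.0168 - 0.2682) * (0.4472668 - 0.9508490)
N_B = 371024

371024


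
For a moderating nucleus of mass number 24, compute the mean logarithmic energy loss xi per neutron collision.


xi = 1 + (A-1)^2/(2A) * ln((A-1)/(A+1))
xi = 1 + (24-1)^2/(2*24) * ln((24-1)/(24 +1))
xi = 0.081065

0.081065


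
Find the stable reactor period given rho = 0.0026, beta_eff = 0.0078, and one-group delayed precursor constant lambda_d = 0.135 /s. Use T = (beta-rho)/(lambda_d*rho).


T = (beta - rho) / (lambda_d * rho)
T = (0.0078 - 0.0026) / (0.135 * 0.0026)
T = 14.815 s

14.815


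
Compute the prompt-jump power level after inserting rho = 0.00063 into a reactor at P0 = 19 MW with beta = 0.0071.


P1/P0 = beta / (beta - rho)
P1/P0 = 0.0071 / (0.0071 - 0.00063) = 1.097372
P1 = 19 * 1.097372 = 20.850 MW

20.850


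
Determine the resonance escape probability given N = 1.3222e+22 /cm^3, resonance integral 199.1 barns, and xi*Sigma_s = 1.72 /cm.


p = exp(-N * I * 1e-24 / (xi*Sigma_s))
p = exp(-1.3222e+22 * 199.1 * 1e-24 / 1.72)
p = 0.21642

0.21642


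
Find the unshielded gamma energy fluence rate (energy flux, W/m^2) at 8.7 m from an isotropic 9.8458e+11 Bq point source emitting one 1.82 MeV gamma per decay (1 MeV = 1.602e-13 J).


psi = A * E * 1.602e-13 / (4*pi*r^2)
psi = 9.8458e+11 * 1.82 * 1.602e-13 / (4*pi*8.7^2)
psi = 3.0181e-04 W/m^2

3.0181e-04


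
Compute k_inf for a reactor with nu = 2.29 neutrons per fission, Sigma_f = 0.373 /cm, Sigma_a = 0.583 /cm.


k_inf = nu * Sigma_f / Sigma_a
k_inf = 2.29 * 0.373 / 0.583
k_inf = 1.4651

1.4651


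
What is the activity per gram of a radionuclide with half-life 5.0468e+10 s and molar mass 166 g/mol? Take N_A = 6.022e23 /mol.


lambda = ln(2) / t_half = ln(2) / 5.0468e+10 = 1.373439e-11 /s
SA = lambda * N_A / M
SA = 1.373439e-11 * 6.022e23 / 166
SA = 4.9824e+10 Bq/g

4.9824e+10


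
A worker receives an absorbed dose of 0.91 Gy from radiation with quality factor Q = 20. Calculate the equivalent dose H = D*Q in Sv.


H = D * Q
H = 0.91 * 20
H = 18.200 Sv

18.200


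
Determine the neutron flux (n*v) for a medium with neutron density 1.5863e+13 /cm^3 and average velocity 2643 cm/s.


phi = n * v
phi = 1.5863e+13 * 2643
phi = 4.1926e+16 /cm^2/s

4.1926e+16


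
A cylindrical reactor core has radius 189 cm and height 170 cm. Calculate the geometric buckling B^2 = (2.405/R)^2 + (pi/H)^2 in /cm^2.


B^2 = (2.405/R)^2 + (pi/H)^2
B^2 = (2.405/189)^2 + (pi/170)^2
B^2 = 5.0343e-04 /cm^2

5.0343e-04


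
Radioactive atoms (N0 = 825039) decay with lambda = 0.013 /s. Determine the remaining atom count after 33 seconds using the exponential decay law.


N = N0 * exp(-lambda * t)
N = 825039 * exp(-0.013 * 33)
N = 537232

537232


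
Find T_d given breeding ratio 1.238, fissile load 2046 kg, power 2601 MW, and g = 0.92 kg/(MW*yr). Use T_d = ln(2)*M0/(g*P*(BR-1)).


Breeding gain G = BR - 1 = 1.238 - 1 = 0.238
Fissile production rate = g * P * G = 0.92 * 2601 * 0.238 = 569.51496 kg/yr
T_d = ln(2) * M0 / (g * P * G)
T_d = ln(2) * 2046 / 569.51496 = 2.4902 yr

2.4902


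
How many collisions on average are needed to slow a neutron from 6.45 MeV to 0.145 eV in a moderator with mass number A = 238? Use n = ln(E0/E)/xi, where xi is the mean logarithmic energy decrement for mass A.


xi = 1 + (A-1)^2/(2A)*ln((A-1)/(A+1)) = 0.008379872 (for A = 238)
n = ln(E0/E) / xi
n = ln(6.45e6 / 0.145) / 0.008379872
n = ln(4.448276e+07) / 0.008379872 = 2101.5

2101.5


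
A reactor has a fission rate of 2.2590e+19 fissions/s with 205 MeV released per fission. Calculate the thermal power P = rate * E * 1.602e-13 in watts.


P = fission_rate * E_MeV * 1.602e-13
P = 2.2590e+19 * 205 * 1.602e-13
P = 7.4188e+08 W

7.4188e+08


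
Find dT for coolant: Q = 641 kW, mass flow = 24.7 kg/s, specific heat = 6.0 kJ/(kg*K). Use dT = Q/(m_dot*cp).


dT = Q / (m_dot * cp)
dT = 641 / (24.7 * 6.0)
dT = 4.3252 C

4.3252


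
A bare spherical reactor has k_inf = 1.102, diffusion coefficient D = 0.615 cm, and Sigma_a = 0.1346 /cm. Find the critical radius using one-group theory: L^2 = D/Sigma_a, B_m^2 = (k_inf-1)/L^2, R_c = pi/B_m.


L^2 = D / Sigma_a = 0.615 / 0.1346 = 4.569094 cm^2
B_m^2 = (k_inf - 1) / L^2 = (1.102 - 1) / 4.569094 = 0.02232390 /cm^2
For a bare sphere: B_g = pi/R, so R_c = pi / sqrt(B_m^2)
R_c = pi / sqrt(0.02232390) = 21.026 cm

21.026


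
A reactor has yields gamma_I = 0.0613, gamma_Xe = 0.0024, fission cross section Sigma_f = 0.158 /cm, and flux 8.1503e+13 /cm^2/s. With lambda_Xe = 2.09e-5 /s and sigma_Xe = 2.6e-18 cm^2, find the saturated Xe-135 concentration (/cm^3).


Xe_eq = (gamma_I + gamma_Xe) * Sigma_f * phi / (lambda_Xe + sigma_Xe * phi)
Numerator = (0.0613 + 0.0024) * 0.158 * 8.1503e+13 = 8.202951e+11
Denominator = 2.09e-5 + 2.6e-18 * 8.1503e+13 = 2.328078e-04
Xe_eq = 8.202951e+11 / 2.328078e-04 = 3.5235e+15 /cm^3

3.5235e+15


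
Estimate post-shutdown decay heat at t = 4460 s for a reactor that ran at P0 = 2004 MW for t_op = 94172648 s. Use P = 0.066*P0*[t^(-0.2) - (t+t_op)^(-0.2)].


P/P0 = 0.066 * [t^(-0.2) - (t + t_op)^(-0.2)]
P/P0 = 0.066 * [4460^(-0.2) - (4460 + 94172648)^(-0.2)]
P/P0 = 0.066 * [0.1862658 - 0.02542207] = 0.01061569
P = 2004 * 0.01061569 = 21.274 MW

21.274


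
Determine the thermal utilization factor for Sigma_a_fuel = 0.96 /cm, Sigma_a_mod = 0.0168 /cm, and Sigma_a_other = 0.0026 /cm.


f = Sigma_a_fuel / (Sigma_a_fuel + Sigma_a_mod + Sigma_a_other)
f = 0.96 / (0.96 + 0.0168 + 0.0026)
f = 0.98019

0.98019


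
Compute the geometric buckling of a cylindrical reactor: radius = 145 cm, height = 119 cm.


B^2 = (2.405/R)^2 + (pi/H)^2
B^2 = (2.405/145)^2 + (pi/119)^2
B^2 = 9.7206e-04 /cm^2

9.7206e-04


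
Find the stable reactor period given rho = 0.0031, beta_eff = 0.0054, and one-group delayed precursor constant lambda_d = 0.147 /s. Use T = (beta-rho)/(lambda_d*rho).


T = (beta - rho) / (lambda_d * rho)
T = (0.0054 - 0.0031) / (0.147 * 0.0031)
T = 5.0472 s

5.0472


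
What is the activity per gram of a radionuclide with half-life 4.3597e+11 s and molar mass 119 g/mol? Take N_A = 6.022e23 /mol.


lambda = ln(2) / t_half = ln(2) / 4.3597e+11 = 1.589897e-12 /s
SA = lambda * N_A / M
SA = 1.589897e-12 * 6.022e23 / 119
SA = 8.0457e+09 Bq/g

8.0457e+09


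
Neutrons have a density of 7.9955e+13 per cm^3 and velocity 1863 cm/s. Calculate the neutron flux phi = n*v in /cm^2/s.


phi = n * v
phi = 7.9955e+13 * 1863
phi = 1.4896e+17 /cm^2/s

1.4896e+17


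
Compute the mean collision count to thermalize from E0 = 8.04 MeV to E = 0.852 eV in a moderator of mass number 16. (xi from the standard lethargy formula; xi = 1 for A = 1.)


xi = 1 + (A-1)^2/(2A)*ln((A-1)/(A+1)) = 0.1199467 (for A = 16)
n = ln(E0/E) / xi
n = ln(8.04e6 / 0.852) / 0.1199467
n = ln(9.436620e+06) / 0.1199467 = 133.89

133.89


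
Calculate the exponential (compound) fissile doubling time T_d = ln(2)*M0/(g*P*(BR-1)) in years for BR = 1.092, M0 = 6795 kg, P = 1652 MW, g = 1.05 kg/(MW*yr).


Breeding gain G = BR - 1 = 1.092 - 1 = 0.092
Fissile production rate = g * P * G = 1.05 * 1652 * 0.092 = 159.5832 kg/yr
T_d = ln(2) * M0 / (g * P * G)
T_d = ln(2) * 6795 / 159.5832 = 29.514 yr

29.514


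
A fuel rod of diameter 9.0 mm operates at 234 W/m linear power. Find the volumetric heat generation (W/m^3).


r = D / 2 / 1000 = 9.0 / 2 / 1000 = 0.0045 m
q''' = q' / (pi * r^2)
q''' = 234 / (pi * 0.0045^2)
q''' = 3.6782e+06 W/m^3

3.6782e+06


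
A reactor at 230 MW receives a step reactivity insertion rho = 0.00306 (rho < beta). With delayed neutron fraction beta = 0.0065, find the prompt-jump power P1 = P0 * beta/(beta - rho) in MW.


P1/P0 = beta / (beta - rho)
P1/P0 = 0.0065 / (0.0065 - 0.00306) = 1.889535
P1 = 230 * 1.889535 = 434.59 MW

434.59


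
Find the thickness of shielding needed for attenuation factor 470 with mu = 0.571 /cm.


x = ln(factor) / mu
x = ln(470) / 0.571
x = 10.775 cm

10.775


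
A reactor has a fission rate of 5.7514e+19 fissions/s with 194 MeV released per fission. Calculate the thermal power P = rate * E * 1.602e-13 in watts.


P = fission_rate * E_MeV * 1.602e-13
P = 5.7514e+19 * 194 * 1.602e-13
P = 1.7875e+09 W

1.7875e+09


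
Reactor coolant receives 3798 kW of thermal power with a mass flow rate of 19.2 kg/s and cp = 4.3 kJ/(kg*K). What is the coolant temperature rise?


dT = Q / (m_dot * cp)
dT = 3798 / (19.2 * 4.3)
dT = 46.003 C

46.003


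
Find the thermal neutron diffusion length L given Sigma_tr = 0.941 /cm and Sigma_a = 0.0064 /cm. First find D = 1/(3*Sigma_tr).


D = 1 / (3 * Sigma_tr) = 1 / (3 * 0.941) = 0.3542331 cm
L = sqrt(D / Sigma_a)
L = sqrt(0.3542331 / 0.0064)
L = 7.4397 cm

7.4397


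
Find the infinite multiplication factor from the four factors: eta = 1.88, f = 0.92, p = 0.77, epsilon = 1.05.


k_inf = eta * f * p * epsilon
k_inf = 1.88 * 0.92 * 0.77 * 1.05
k_inf = 1.3984

1.3984


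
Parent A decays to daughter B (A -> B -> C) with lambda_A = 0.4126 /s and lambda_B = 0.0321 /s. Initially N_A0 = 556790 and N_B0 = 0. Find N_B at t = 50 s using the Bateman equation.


N_B(t) = lambda_A * N_A0 / (lambda_B - lambda_A) * [exp(-lambda_A*t) - exp(-lambda_B*t)]
exp(-0.4126*50) = 1.097754e-09; exp(-0.0321*50) = 0.2008896
N_B = 0.4126 * 556790 / (0.0321 - 0.4126) * (1.097754e-09 - 0.2008896)
N_B = 121290

121290


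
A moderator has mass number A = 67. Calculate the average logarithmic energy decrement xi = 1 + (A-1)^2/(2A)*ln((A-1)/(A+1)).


xi = 1 + (A-1)^2/(2A) * ln((A-1)/(A+1))
xi = 1 + (67-1)^2/(2*67) * ln((67-1)/(67 +1))
xi = 0.029556

0.029556


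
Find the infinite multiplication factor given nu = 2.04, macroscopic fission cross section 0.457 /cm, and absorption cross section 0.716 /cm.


k_inf = nu * Sigma_f / Sigma_a
k_inf = 2.04 * 0.457 / 0.716
k_inf = 1.3021

1.3021


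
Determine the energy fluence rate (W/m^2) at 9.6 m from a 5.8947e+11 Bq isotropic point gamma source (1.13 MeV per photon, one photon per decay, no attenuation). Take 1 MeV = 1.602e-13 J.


psi = A * E * 1.602e-13 / (4*pi*r^2)
psi = 5.8947e+11 * 1.13 * 1.602e-13 / (4*pi*9.6^2)
psi = 9.2140e-05 W/m^2

9.2140e-05


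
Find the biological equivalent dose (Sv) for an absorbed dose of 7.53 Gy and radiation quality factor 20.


H = D * Q
H = 7.53 * 20
H = 150.60 Sv

150.60


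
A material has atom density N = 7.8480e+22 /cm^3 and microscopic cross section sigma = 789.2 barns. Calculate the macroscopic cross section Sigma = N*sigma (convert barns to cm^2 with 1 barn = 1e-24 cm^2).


Sigma = N * sigma_barns * 1e-24
Sigma = 7.8480e+22 * 789.2 * 1e-24
Sigma = 61.936 /cm

61.936


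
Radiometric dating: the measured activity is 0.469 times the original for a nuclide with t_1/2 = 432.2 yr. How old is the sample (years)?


lambda = ln(2) / t_half = ln(2) / 432.2 = 0.001603765 /yr
t = -ln(A/A0) / lambda
t = -ln(0.469) / 0.001603765
t = 472.11 yr

472.11


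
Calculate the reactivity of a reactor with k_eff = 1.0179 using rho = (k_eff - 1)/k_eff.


rho = (k_eff - 1) / k_eff
rho = (1.0179 - 1) / 1.0179
rho = 0.017585

0.017585


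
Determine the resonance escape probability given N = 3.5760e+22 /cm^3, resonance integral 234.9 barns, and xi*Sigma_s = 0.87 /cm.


p = exp(-N * I * 1e-24 / (xi*Sigma_s))
p = exp(-3.5760e+22 * 234.9 * 1e-24 / 0.87)
p = 6.4091e-05

6.4091e-05


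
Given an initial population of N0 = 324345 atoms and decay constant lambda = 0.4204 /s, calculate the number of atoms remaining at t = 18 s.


N = N0 * exp(-lambda * t)
N = 324345 * exp(-0.4204 * 18)
N = 167.73

167.73


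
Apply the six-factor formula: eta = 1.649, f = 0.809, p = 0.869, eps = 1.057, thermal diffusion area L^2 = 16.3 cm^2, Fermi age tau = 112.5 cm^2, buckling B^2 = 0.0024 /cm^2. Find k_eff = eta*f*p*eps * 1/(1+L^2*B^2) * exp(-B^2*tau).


k_inf = eta*f*p*eps = 1.649*0.809*0.869*1.057 = 1.225361
P_TNL = 1/(1 + L^2*B^2) = 1/(1 + 16.3*0.0024) = 0.9623528
P_FNL = exp(-B^2*tau) = exp(-0.0024*112.5) = 0.7633795
k_eff = k_inf * P_TNL * P_FNL = 1.225361 * 0.9623528 * 0.7633795
k_eff = 0.90020

0.90020


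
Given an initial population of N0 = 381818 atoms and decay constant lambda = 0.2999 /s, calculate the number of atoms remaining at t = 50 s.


N = N0 * exp(-lambda * t)
N = 381818 * exp(-0.2999 * 50)
N = 0.11738

0.11738


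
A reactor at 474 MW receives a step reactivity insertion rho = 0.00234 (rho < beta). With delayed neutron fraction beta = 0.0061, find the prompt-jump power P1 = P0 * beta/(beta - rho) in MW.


P1/P0 = beta / (beta - rho)
P1/P0 = 0.0061 / (0.0061 - 0.00234) = 1.622340
P1 = 474 * 1.622340 = 768.99 MW

768.99


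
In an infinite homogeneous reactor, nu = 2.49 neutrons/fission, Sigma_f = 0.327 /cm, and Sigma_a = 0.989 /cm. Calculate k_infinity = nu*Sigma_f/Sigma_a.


k_inf = nu * Sigma_f / Sigma_a
k_inf = 2.49 * 0.327 / 0.989
k_inf = 0.82329

0.82329


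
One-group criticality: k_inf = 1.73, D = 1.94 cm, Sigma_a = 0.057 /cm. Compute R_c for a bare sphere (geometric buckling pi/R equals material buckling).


L^2 = D / Sigma_a = 1.94 / 0.057 = 34.03509 cm^2
B_m^2 = (k_inf - 1) / L^2 = (1.73 - 1) / 34.03509 = 0.02144845 /cm^2
For a bare sphere: B_g = pi/R, so R_c = pi / sqrt(B_m^2)
R_c = pi / sqrt(0.02144845) = 21.451 cm

21.451


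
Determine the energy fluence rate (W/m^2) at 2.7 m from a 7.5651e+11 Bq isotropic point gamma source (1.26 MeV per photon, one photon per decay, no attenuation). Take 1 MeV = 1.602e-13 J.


psi = A * E * 1.602e-13 / (4*pi*r^2)
psi = 7.5651e+11 * 1.26 * 1.602e-13 / (4*pi*2.7^2)
psi = 0.0016669 W/m^2

0.0016669


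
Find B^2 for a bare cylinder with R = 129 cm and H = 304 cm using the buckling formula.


B^2 = (2.405/R)^2 + (pi/H)^2
B^2 = (2.405/129)^2 + (pi/304)^2
B^2 = 4.5437e-04 /cm^2

4.5437e-04


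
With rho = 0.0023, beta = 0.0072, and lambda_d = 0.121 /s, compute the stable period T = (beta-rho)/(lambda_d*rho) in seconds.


T = (beta - rho) / (lambda_d * rho)
T = (0.0072 - 0.0023) / (0.121 * 0.0023)
T = 17.607 s

17.607


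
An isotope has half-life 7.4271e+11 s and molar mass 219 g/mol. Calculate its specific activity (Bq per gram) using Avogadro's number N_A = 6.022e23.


lambda = ln(2) / t_half = ln(2) / 7.4271e+11 = 9.332676e-13 /s
SA = lambda * N_A / M
SA = 9.332676e-13 * 6.022e23 / 219
SA = 2.5663e+09 Bq/g

2.5663e+09


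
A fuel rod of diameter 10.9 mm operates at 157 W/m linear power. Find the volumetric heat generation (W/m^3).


r = D / 2 / 1000 = 10.9 / 2 / 1000 = 0.00545 m
q''' = q' / (pi * r^2)
q''' = 157 / (pi * 0.00545^2)
q''' = 1.6825e+06 W/m^3

1.6825e+06


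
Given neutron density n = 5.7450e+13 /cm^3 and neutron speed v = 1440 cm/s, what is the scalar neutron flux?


phi = n * v
phi = 5.7450e+13 * 1440
phi = 8.2728e+16 /cm^2/s

8.2728e+16


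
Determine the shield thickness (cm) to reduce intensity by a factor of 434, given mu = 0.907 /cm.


x = ln(factor) / mu
x = ln(434) / 0.907
x = 6.6957 cm

6.6957


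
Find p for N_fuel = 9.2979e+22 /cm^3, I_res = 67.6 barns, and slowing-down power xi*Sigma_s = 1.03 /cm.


p = exp(-N * I * 1e-24 / (xi*Sigma_s))
p = exp(-9.2979e+22 * 67.6 * 1e-24 / 1.03)
p = 0.0022377

0.0022377


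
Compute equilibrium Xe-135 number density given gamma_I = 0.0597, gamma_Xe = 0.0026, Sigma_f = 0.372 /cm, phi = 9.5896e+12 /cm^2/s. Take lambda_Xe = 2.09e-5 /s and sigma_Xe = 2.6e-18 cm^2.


Xe_eq = (gamma_I + gamma_Xe) * Sigma_f * phi / (lambda_Xe + sigma_Xe * phi)
Numerator = (0.0597 + 0.0026) * 0.372 * 9.5896e+12 = 2.222447e+11
Denominator = 2.09e-5 + 2.6e-18 * 9.5896e+12 = 4.583296e-05
Xe_eq = 2.222447e+11 / 4.583296e-05 = 4.8490e+15 /cm^3

4.8490e+15


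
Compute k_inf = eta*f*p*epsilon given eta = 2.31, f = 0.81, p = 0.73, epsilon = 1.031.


k_inf = eta * f * p * epsilon
k_inf = 2.31 * 0.81 * 0.73 * 1.031
k_inf = 1.4082

1.4082


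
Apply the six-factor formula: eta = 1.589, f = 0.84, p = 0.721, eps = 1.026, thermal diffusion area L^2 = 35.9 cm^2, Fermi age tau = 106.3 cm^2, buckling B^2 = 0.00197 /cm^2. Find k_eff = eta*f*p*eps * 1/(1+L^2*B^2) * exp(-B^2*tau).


k_inf = eta*f*p*eps = 1.589*0.84*0.721*1.026 = 0.9873834
P_TNL = 1/(1 + L^2*B^2) = 1/(1 + 35.9*0.00197) = 0.9339484
P_FNL = exp(-B^2*tau) = exp(-0.00197*106.3) = 0.8110618
k_eff = k_inf * P_TNL * P_FNL = 0.9873834 * 0.9339484 * 0.8110618
k_eff = 0.74793

0.74793


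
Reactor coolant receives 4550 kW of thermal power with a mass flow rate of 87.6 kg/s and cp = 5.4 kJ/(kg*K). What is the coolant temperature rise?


dT = Q / (m_dot * cp)
dT = 4550 / (87.6 * 5.4)
dT = 9.6186 C

9.6186


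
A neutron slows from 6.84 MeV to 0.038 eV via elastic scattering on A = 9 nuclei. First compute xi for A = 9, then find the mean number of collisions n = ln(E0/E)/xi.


xi = 1 + (A-1)^2/(2A)*ln((A-1)/(A+1)) = 0.2066007 (for A = 9)
n = ln(E0/E) / xi
n = ln(6.84e6 / 0.038) / 0.2066007
n = ln(1.800000e+08) / 0.2066007 = 92.006

92.006


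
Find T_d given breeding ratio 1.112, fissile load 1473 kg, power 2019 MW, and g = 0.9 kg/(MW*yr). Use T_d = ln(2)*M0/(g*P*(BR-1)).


Breeding gain G = BR - 1 = 1.112 - 1 = 0.112
Fissile production rate = g * P * G = 0.9 * 2019 * 0.112 = 203.5152 kg/yr
T_d = ln(2) * M0 / (g * P * G)
T_d = ln(2) * 1473 / 203.5152 = 5.0169 yr

5.0169


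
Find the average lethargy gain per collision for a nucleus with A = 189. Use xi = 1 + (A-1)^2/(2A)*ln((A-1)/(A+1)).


xi = 1 + (A-1)^2/(2A) * ln((A-1)/(A+1))
xi = 1 + (189-1)^2/(2*189) * ln((189-1)/(189 +1))
xi = 0.010545

0.010545


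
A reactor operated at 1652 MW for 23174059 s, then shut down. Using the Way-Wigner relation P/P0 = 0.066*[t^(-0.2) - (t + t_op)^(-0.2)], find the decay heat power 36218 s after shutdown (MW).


P/P0 = 0.066 * [t^(-0.2) - (t + t_op)^(-0.2)]
P/P0 = 0.066 * [36218^(-0.2) - (36218 + 23174059)^(-0.2)]
P/P0 = 0.066 * [0.1225223 - 0.03364062] = 0.005866191
P = 1652 * 0.005866191 = 9.6909 MW

9.6909


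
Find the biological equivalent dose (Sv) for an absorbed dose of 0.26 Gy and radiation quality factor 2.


H = D * Q
H = 0.26 * 2
H = 0.52000 Sv

0.52000


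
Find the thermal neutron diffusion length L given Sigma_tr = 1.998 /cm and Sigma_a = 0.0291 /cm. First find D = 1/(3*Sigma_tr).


D = 1 / (3 * Sigma_tr) = 1 / (3 * 1.998) = 0.1668335 cm
L = sqrt(D / Sigma_a)
L = sqrt(0.1668335 / 0.0291)
L = 2.3944 cm

2.3944


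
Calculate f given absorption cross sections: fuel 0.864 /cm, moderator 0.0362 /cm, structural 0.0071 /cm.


f = Sigma_a_fuel / (Sigma_a_fuel + Sigma_a_mod + Sigma_a_other)
f = 0.864 / (0.864 + 0.0362 + 0.0071)
f = 0.95228

0.95228


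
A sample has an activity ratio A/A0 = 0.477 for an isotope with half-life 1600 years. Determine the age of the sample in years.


lambda = ln(2) / t_half = ln(2) / 1600 = 4.332170e-04 /yr
t = -ln(A/A0) / lambda
t = -ln(0.477) / 4.332170e-04
t = 1708.7 yr

1708.7


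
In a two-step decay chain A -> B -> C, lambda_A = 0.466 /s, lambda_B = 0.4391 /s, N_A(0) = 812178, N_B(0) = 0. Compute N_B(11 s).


N_B(t) = lambda_A * N_A0 / (lambda_B - lambda_A) * [exp(-lambda_A*t) - exp(-lambda_B*t)]
exp(-0.466*11) = 0.005940274; exp(-0.4391*11) = 0.007985723
N_B = 0.466 * 812178 / (0.4391 - 0.466) * (0.005940274 - 0.007985723)
N_B = 28779

28779


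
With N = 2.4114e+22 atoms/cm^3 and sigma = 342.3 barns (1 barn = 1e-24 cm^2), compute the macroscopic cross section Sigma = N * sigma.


Sigma = N * sigma_barns * 1e-24
Sigma = 2.4114e+22 * 342.3 * 1e-24
Sigma = 8.2542 /cm

8.2542


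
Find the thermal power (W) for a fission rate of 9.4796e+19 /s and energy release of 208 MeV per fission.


P = fission_rate * E_MeV * 1.602e-13
P = 9.4796e+19 * 208 * 1.602e-13
P = 3.1588e+09 W

3.1588e+09


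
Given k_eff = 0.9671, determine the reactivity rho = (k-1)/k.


rho = (k_eff - 1) / k_eff
rho = (0.9671 - 1) / 0.9671
rho = -0.034019

-0.034019


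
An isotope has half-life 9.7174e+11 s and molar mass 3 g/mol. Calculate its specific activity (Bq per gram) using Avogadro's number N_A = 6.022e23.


lambda = ln(2) / t_half = ln(2) / 9.7174e+11 = 7.133052e-13 /s
SA = lambda * N_A / M
SA = 7.133052e-13 * 6.022e23 / 3
SA = 1.4318e+11 Bq/g

1.4318e+11


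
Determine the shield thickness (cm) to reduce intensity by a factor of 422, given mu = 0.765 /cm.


x = ln(factor) / mu
x = ln(422) / 0.765
x = 7.9020 cm

7.9020


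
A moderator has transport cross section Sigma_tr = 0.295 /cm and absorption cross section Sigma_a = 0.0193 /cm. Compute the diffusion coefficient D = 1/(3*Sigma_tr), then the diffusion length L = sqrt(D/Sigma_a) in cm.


D = 1 / (3 * Sigma_tr) = 1 / (3 * 0.295) = 1.129944 cm
L = sqrt(D / Sigma_a)
L = sqrt(1.129944 / 0.0193)
L = 7.6516 cm

7.6516


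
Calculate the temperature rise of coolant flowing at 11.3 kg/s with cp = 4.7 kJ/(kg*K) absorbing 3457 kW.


dT = Q / (m_dot * cp)
dT = 3457 / (11.3 * 4.7)
dT = 65.091 C

65.091


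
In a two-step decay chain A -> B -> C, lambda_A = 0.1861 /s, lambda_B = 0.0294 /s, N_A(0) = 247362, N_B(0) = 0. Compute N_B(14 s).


N_B(t) = lambda_A * N_A0 / (lambda_B - lambda_A) * [exp(-lambda_A*t) - exp(-lambda_B*t)]
exp(-0.1861*14) = 0.07387358; exp(-0.0294*14) = 0.6625893
N_B = 0.1861 * 247362 / (0.0294 - 0.1861) * (0.07387358 - 0.6625893)
N_B = 172948

172948


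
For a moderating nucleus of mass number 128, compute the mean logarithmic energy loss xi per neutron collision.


xi = 1 + (A-1)^2/(2A) * ln((A-1)/(A+1))
xi = 1 + (128-1)^2/(2*128) * ln((128-1)/(128 +1))
xi = 0.015544

0.015544


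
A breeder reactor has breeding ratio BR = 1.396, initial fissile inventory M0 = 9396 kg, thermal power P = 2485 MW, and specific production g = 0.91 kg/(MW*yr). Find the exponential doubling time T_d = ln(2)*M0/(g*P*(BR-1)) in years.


Breeding gain G = BR - 1 = 1.396 - 1 = 0.396
Fissile production rate = g * P * G = 0.91 * 2485 * 0.396 = 895.4946 kg/yr
T_d = ln(2) * M0 / (g * P * G)
T_d = ln(2) * 9396 / 895.4946 = 7.2729 yr

7.2729


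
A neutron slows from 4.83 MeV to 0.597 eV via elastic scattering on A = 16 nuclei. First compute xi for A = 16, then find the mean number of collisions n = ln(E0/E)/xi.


xi = 1 + (A-1)^2/(2A)*ln((A-1)/(A+1)) = 0.1199467 (for A = 16)
n = ln(E0/E) / xi
n = ln(4.83e6 / 0.597) / 0.1199467
n = ln(8.090452e+06) / 0.1199467 = 132.61

132.61


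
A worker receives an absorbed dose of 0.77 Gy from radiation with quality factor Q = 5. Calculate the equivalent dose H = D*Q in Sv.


H = D * Q
H = 0.77 * 5
H = 3.8500 Sv

3.8500


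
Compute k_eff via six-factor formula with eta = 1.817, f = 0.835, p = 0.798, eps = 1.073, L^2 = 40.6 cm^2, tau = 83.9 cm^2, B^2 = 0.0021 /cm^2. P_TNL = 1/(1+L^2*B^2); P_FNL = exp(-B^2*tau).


k_inf = eta*f*p*eps = 1.817*0.835*0.798*1.073 = 1.299104
P_TNL = 1/(1 + L^2*B^2) = 1/(1 + 40.6*0.0021) = 0.9214382
P_FNL = exp(-B^2*tau) = exp(-0.0021*83.9) = 0.8384587
k_eff = k_inf * P_TNL * P_FNL = 1.299104 * 0.9214382 * 0.8384587
k_eff = 1.0037

1.0037


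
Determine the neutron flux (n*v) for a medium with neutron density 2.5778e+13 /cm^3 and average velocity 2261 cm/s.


phi = n * v
phi = 2.5778e+13 * 2261
phi = 5.8284e+16 /cm^2/s

5.8284e+16


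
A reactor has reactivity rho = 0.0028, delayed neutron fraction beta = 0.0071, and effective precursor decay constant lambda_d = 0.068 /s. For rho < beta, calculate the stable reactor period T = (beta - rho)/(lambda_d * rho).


T = (beta - rho) / (lambda_d * rho)
T = (0.0071 - 0.0028) / (0.068 * 0.0028)
T = 22.584 s

22.584


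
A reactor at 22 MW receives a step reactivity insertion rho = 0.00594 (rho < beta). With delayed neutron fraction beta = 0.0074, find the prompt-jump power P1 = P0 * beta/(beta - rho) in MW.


P1/P0 = beta / (beta - rho)
P1/P0 = 0.0074 / (0.0074 - 0.00594) = 5.068493
P1 = 22 * 5.068493 = 111.51 MW

111.51


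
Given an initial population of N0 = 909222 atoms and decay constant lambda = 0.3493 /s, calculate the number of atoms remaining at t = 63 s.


N = N0 * exp(-lambda * t)
N = 909222 * exp(-0.3493 * 63)
N = 2.5213e-04

2.5213e-04


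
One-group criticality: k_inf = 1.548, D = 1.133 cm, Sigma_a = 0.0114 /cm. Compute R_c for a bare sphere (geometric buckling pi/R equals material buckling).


L^2 = D / Sigma_a = 1.133 / 0.0114 = 99.38596 cm^2
B_m^2 = (k_inf - 1) / L^2 = (1.548 - 1) / 99.38596 = 0.005513857 /cm^2
For a bare sphere: B_g = pi/R, so R_c = pi / sqrt(B_m^2)
R_c = pi / sqrt(0.005513857) = 42.308 cm

42.308


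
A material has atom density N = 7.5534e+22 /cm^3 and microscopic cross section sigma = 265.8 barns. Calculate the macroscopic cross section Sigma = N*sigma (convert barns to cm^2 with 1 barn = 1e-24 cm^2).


Sigma = N * sigma_barns * 1e-24
Sigma = 7.5534e+22 * 265.8 * 1e-24
Sigma = 20.077 /cm

20.077


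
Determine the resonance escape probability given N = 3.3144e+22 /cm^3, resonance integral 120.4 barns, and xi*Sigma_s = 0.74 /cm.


p = exp(-N * I * 1e-24 / (xi*Sigma_s))
p = exp(-3.3144e+22 * 120.4 * 1e-24 / 0.74)
p = 0.0045500

0.0045500


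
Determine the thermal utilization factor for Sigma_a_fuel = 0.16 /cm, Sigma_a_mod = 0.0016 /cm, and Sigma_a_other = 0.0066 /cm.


f = Sigma_a_fuel / (Sigma_a_fuel + Sigma_a_mod + Sigma_a_other)
f = 0.16 / (0.16 + 0.0016 + 0.0066)
f = 0.95125

0.95125


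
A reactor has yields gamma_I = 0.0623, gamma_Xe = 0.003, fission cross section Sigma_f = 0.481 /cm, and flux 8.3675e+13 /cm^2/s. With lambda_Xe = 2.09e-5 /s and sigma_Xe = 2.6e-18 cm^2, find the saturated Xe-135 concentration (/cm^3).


Xe_eq = (gamma_I + gamma_Xe) * Sigma_f * phi / (lambda_Xe + sigma_Xe * phi)
Numerator = (0.0623 + 0.003) * 0.481 * 8.3675e+13 = 2.628173e+12
Denominator = 2.09e-5 + 2.6e-18 * 8.3675e+13 = 2.384550e-04
Xe_eq = 2.628173e+12 / 2.384550e-04 = 1.1022e+16 /cm^3

1.1022e+16


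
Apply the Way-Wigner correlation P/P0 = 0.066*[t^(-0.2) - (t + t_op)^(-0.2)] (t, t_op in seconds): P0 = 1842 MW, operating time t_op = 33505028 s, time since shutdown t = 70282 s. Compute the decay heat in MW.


P/P0 = 0.066 * [t^(-0.2) - (t + t_op)^(-0.2)]
P/P0 = 0.066 * [70282^(-0.2) - (70282 + 33505028)^(-0.2)]
P/P0 = 0.066 * [0.1073078 - 0.03124611] = 0.005020072
P = 1842 * 0.005020072 = 9.2470 MW

9.2470


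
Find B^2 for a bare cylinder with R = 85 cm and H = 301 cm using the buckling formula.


B^2 = (2.405/R)^2 + (pi/H)^2
B^2 = (2.405/85)^2 + (pi/301)^2
B^2 = 9.0949e-04 /cm^2

9.0949e-04


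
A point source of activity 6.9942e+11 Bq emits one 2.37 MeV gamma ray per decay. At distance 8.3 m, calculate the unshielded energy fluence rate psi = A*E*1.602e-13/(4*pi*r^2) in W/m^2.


psi = A * E * 1.602e-13 / (4*pi*r^2)
psi = 6.9942e+11 * 2.37 * 1.602e-13 / (4*pi*8.3^2)
psi = 3.0675e-04 W/m^2

3.0675e-04


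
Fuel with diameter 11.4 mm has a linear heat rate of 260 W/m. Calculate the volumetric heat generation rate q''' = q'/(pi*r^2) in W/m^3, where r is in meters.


r = D / 2 / 1000 = 11.4 / 2 / 1000 = 0.0057 m
q''' = q' / (pi * r^2)
q''' = 260 / (pi * 0.0057^2)
q''' = 2.5473e+06 W/m^3

2.5473e+06


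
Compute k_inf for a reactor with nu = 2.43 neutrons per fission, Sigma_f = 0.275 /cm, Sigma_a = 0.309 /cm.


k_inf = nu * Sigma_f / Sigma_a
k_inf = 2.43 * 0.275 / 0.309
k_inf = 2.1626

2.1626


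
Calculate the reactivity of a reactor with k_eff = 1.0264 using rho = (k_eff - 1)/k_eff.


rho = (k_eff - 1) / k_eff
rho = (1.0264 - 1) / 1.0264
rho = 0.025721

0.025721


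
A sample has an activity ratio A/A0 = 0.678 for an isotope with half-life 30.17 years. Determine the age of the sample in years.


lambda = ln(2) / t_half = ln(2) / 30.17 = 0.02297472 /yr
t = -ln(A/A0) / lambda
t = -ln(0.678) / 0.02297472
t = 16.915 yr

16.915


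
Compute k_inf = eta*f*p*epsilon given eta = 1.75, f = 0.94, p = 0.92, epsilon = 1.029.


k_inf = eta * f * p * epsilon
k_inf = 1.75 * 0.94 * 0.92 * 1.029
k_inf = 1.5573

1.5573


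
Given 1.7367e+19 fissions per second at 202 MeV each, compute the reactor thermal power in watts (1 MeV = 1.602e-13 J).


P = fission_rate * E_MeV * 1.602e-13
P = 1.7367e+19 * 202 * 1.602e-13
P = 5.6200e+08 W

5.6200e+08


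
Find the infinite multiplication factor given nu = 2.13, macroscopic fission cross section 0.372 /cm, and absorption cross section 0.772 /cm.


k_inf = nu * Sigma_f / Sigma_a
k_inf = 2.13 * 0.372 / 0.772
k_inf = 1.0264

1.0264


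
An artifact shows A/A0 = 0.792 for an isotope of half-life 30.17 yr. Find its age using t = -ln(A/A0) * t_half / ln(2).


lambda = ln(2) / t_half = ln(2) / 30.17 = 0.02297472 /yr
t = -ln(A/A0) / lambda
t = -ln(0.792) / 0.02297472
t = 10.150 yr

10.150


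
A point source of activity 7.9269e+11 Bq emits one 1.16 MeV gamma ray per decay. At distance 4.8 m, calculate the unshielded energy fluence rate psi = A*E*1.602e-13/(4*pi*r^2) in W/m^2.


psi = A * E * 1.602e-13 / (4*pi*r^2)
psi = 7.9269e+11 * 1.16 * 1.602e-13 / (4*pi*4.8^2)
psi = 5.0878e-04 W/m^2

5.0878e-04


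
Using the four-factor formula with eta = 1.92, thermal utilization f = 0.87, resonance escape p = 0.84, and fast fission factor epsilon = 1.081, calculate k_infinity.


k_inf = eta * f * p * epsilon
k_inf = 1.92 * 0.87 * 0.84 * 1.081
k_inf = 1.5168

1.5168


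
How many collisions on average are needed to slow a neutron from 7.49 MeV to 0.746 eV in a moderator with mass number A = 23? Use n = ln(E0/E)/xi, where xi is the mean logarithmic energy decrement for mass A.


xi = 1 + (A-1)^2/(2A)*ln((A-1)/(A+1)) = 0.08448899 (for A = 23)
n = ln(E0/E) / xi
n = ln(7.49e6 / 0.746) / 0.08448899
n = ln(1.004021e+07) / 0.08448899 = 190.82

190.82


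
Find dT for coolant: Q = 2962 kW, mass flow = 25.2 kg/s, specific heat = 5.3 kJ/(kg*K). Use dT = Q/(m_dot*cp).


dT = Q / (m_dot * cp)
dT = 2962 / (25.2 * 5.3)
dT = 22.177 C

22.177


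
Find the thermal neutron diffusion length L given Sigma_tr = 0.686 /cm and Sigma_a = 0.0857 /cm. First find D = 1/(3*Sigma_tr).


D = 1 / (3 * Sigma_tr) = 1 / (3 * 0.686) = 0.4859086 cm
L = sqrt(D / Sigma_a)
L = sqrt(0.4859086 / 0.0857)
L = 2.3812 cm

2.3812


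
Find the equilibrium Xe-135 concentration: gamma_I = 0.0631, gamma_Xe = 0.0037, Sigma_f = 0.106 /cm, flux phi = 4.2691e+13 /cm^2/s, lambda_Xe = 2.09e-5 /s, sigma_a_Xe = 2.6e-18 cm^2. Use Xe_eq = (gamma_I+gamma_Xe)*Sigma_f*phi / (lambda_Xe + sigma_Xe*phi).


Xe_eq = (gamma_I + gamma_Xe) * Sigma_f * phi / (lambda_Xe + sigma_Xe * phi)
Numerator = (0.0631 + 0.0037) * 0.106 * 4.2691e+13 = 3.022864e+11
Denominator = 2.09e-5 + 2.6e-18 * 4.2691e+13 = 1.318966e-04
Xe_eq = 3.022864e+11 / 1.318966e-04 = 2.2918e+15 /cm^3

2.2918e+15


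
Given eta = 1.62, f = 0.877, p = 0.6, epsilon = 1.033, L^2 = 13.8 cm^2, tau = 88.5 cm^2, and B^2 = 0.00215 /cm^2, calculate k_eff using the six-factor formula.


k_inf = eta*f*p*eps = 1.62*0.877*0.6*1.033 = 0.8805747
P_TNL = 1/(1 + L^2*B^2) = 1/(1 + 13.8*0.00215) = 0.9711849
P_FNL = exp(-B^2*tau) = exp(-0.00215*88.5) = 0.8267318
k_eff = k_inf * P_TNL * P_FNL = 0.8805747 * 0.9711849 * 0.8267318
k_eff = 0.70702

0.70702


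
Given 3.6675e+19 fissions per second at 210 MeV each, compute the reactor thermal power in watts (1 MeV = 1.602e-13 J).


P = fission_rate * E_MeV * 1.602e-13
P = 3.6675e+19 * 210 * 1.602e-13
P = 1.2338e+09 W

1.2338e+09


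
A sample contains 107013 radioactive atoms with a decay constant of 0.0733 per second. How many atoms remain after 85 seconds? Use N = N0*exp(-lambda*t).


N = N0 * exp(-lambda * t)
N = 107013 * exp(-0.0733 * 85)
N = 210.65

210.65


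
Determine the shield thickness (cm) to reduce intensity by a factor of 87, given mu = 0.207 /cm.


x = ln(factor) / mu
x = ln(87) / 0.207
x = 21.574 cm

21.574


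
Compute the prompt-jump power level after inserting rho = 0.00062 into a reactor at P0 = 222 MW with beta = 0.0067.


P1/P0 = beta / (beta - rho)
P1/P0 = 0.0067 / (0.0067 - 0.00062) = 1.101974
P1 = 222 * 1.101974 = 244.64 MW

244.64


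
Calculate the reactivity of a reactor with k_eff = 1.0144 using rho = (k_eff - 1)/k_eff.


rho = (k_eff - 1) / k_eff
rho = (1.0144 - 1) / 1.0144
rho = 0.014196

0.014196


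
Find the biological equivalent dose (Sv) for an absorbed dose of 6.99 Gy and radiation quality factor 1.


H = D * Q
H = 6.99 * 1
H = 6.9900 Sv

6.9900


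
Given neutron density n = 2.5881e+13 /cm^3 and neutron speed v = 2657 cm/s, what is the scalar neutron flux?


phi = n * v
phi = 2.5881e+13 * 2657
phi = 6.8766e+16 /cm^2/s

6.8766e+16


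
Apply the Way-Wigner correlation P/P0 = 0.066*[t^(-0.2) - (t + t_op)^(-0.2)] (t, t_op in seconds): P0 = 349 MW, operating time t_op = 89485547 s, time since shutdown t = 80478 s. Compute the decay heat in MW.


P/P0 = 0.066 * [t^(-0.2) - (t + t_op)^(-0.2)]
P/P0 = 0.066 * [80478^(-0.2) - (80478 + 89485547)^(-0.2)]
P/P0 = 0.066 * [0.1044394 - 0.02567860] = 0.005198213
P = 349 * 0.005198213 = 1.8142 MW

1.8142


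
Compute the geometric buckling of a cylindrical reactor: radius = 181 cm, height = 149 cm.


B^2 = (2.405/R)^2 + (pi/H)^2
B^2 = (2.405/181)^2 + (pi/149)^2
B^2 = 6.2111e-04 /cm^2

6.2111e-04


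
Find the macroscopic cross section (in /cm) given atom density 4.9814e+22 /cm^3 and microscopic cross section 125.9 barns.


Sigma = N * sigma_barns * 1e-24
Sigma = 4.9814e+22 * 125.9 * 1e-24
Sigma = 6.2716 /cm

6.2716


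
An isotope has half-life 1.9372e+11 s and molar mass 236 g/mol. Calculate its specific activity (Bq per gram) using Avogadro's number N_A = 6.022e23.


lambda = ln(2) / t_half = ln(2) / 1.9372e+11 = 3.578088e-12 /s
SA = lambda * N_A / M
SA = 3.578088e-12 * 6.022e23 / 236
SA = 9.1302e+09 Bq/g

9.1302e+09


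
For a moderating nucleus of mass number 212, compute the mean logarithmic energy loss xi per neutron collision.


xi = 1 + (A-1)^2/(2A) * ln((A-1)/(A+1))
xi = 1 + (212-1)^2/(2*212) * ln((212-1)/(212 +1))
xi = 0.0094044

0.0094044


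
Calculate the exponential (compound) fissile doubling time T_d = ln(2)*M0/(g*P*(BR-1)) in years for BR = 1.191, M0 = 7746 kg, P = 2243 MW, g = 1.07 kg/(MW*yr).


Breeding gain G = BR - 1 = 1.191 - 1 = 0.191
Fissile production rate = g * P * G = 1.07 * 2243 * 0.191 = 458.40191 kg/yr
T_d = ln(2) * M0 / (g * P * G)
T_d = ln(2) * 7746 / 458.40191 = 11.713 yr

11.713
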